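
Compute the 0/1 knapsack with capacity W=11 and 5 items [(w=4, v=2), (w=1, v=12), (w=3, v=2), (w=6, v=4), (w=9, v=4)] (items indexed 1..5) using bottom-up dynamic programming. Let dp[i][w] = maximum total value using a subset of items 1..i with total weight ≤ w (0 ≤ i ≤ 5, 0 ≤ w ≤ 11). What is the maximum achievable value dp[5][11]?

18

i\w   0   1   2   3   4   5   6   7   8   9  10  11
  0   0   0   0   0   0   0   0   0   0   0   0   0
  1   0   0   0   0   2   2   2   2   2   2   2   2
  2   0  12  12  12  12  14  14  14  14  14  14  14
  3   0  12  12  12  14  14  14  14  16  16  16  16
  4   0  12  12  12  14  14  14  16  16  16  18  18
  5   0  12  12  12  14  14  14  16  16  16  18  18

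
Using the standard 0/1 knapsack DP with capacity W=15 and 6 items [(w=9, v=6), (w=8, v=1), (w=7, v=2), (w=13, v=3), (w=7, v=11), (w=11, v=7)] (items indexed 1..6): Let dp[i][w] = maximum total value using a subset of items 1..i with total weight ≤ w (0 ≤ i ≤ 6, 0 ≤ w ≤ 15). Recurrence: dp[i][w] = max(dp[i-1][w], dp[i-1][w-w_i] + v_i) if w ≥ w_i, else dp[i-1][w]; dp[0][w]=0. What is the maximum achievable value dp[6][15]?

i\w   0   1   2   3   4   5   6   7   8   9  10  11  12  13  14  15
  0   0   0   0   0   0   0   0   0   0   0   0   0   0   0   0   0
  1   0   0   0   0   0   0   0   0   0   6   6   6   6   6   6   6
  2   0   0   0   0   0   0   0   0   1   6   6   6   6   6   6   6
  3   0   0   0   0   0   0   0   2   2   6   6   6   6   6   6   6
  4   0   0   0   0   0   0   0   2   2   6   6   6   6   6   6   6
  5   0   0   0   0   0   0   0  11  11  11  11  11  11  11  13  13
  6   0   0   0   0   0   0   0  11  11  11  11  11  11  11  13  13

13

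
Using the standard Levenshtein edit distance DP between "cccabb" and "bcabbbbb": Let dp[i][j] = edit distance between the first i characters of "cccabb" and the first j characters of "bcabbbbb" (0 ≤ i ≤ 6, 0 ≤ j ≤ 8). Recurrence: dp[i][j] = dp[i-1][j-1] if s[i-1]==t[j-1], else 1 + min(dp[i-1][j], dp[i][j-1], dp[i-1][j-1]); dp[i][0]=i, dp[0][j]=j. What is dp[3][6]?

5

   ''  b  c  a  b  b  b  b  b
''  0  1  2  3  4  5  6  7  8
 c  1  1  1  2  3  4  5  6  7
 c  2  2  1  2  3  4  5  6  7
 c  3  3  2  2  3  4  5  6  7
 a  4  4  3  2  3  4  5  6  7
 b  5  4  4  3  2  3  4  5  6
 b  6  5  5  4  3  2  3  4  5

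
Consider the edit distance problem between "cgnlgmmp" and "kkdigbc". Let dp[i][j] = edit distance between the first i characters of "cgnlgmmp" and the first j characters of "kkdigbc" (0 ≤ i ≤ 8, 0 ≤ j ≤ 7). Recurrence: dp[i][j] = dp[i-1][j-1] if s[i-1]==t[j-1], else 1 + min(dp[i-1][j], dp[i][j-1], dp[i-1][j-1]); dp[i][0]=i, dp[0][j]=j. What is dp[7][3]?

7

   ''  k  k  d  i  g  b  c
''  0  1  2  3  4  5  6  7
 c  1  1  2  3  4  5  6  6
 g  2  2  2  3  4  4  5  6
 n  3  3  3  3  4  5  5  6
 l  4  4  4  4  4  5  6  6
 g  5  5  5  5  5  4  5  6
 m  6  6  6  6  6  5  5  6
 m  7  7  7  7  7  6  6  6
 p  8  8  8  8  8  7  7  7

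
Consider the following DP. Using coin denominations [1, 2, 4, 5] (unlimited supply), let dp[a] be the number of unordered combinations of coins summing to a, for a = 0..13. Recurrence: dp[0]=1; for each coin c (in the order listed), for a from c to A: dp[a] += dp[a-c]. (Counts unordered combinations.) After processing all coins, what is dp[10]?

after  coin     0     1     2     3     4     5     6     7     8     9    10    11    12    13
          1     1     1     1     1     1     1     1     1     1     1     1     1     1     1
          2     1     1     2     2     3     3     4     4     5     5     6     6     7     7
          4     1     1     2     2     4     4     6     6     9     9    12    12    16    16
          5     1     1     2     2     4     5     7     8    11    13    17    19    24    27

17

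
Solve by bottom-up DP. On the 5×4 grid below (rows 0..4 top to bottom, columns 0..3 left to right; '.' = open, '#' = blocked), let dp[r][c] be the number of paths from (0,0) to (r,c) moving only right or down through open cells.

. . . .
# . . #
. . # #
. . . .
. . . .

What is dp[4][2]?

r\c   0   1   2   3
  0   1   1   1   1
  1   0   1   2   0
  2   0   1   0   0
  3   0   1   1   1
  4   0   1   2   3

2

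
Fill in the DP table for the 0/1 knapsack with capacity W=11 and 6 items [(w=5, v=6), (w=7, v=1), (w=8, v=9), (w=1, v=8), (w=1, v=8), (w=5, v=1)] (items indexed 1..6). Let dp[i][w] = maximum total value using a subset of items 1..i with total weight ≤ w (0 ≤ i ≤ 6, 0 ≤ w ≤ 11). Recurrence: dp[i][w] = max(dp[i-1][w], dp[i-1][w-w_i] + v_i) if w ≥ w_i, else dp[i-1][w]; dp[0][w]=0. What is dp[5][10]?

25

i\w   0   1   2   3   4   5   6   7   8   9  10  11
  0   0   0   0   0   0   0   0   0   0   0   0   0
  1   0   0   0   0   0   6   6   6   6   6   6   6
  2   0   0   0   0   0   6   6   6   6   6   6   6
  3   0   0   0   0   0   6   6   6   9   9   9   9
  4   0   8   8   8   8   8  14  14  14  17  17  17
  5   0   8  16  16  16  16  16  22  22  22  25  25
  6   0   8  16  16  16  16  16  22  22  22  25  25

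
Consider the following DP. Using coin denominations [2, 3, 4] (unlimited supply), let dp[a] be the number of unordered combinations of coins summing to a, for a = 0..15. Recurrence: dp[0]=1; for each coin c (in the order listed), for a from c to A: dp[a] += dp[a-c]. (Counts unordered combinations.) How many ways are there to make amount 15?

7

after  coin     0     1     2     3     4     5     6     7     8     9    10    11    12    13    14    15
          2     1     0     1     0     1     0     1     0     1     0     1     0     1     0     1     0
          3     1     0     1     1     1     1     2     1     2     2     2     2     3     2     3     3
          4     1     0     1     1     2     1     3     2     4     3     5     4     7     5     8     7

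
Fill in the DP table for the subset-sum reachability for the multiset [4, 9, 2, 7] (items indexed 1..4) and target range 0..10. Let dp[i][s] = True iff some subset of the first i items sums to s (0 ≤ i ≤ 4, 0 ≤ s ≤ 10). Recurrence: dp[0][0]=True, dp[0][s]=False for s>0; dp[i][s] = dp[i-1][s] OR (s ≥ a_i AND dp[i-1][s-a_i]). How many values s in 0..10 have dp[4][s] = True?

6

i\s   0   1   2   3   4   5   6   7   8   9  10
  0   T   F   F   F   F   F   F   F   F   F   F
  1   T   F   F   F   T   F   F   F   F   F   F
  2   T   F   F   F   T   F   F   F   F   T   F
  3   T   F   T   F   T   F   T   F   F   T   F
  4   T   F   T   F   T   F   T   T   F   T   F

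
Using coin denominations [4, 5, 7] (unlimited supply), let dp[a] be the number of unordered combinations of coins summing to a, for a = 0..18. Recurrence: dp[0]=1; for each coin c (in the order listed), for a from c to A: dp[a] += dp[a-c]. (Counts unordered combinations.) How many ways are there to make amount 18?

after  coin     0     1     2     3     4     5     6     7     8     9    10    11    12    13    14    15    16    17    18
          4     1     0     0     0     1     0     0     0     1     0     0     0     1     0     0     0     1     0     0
          5     1     0     0     0     1     1     0     0     1     1     1     0     1     1     1     1     1     1     1
          7     1     0     0     0     1     1     0     1     1     1     1     1     2     1     2     2     2     2     2

2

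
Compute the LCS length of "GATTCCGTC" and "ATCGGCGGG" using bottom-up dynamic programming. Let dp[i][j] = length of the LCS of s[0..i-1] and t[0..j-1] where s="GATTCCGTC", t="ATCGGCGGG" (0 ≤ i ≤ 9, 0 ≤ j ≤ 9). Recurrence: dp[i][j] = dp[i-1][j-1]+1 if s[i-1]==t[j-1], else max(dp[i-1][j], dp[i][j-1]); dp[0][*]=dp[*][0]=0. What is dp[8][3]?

3

   ''  A  T  C  G  G  C  G  G  G
''  0  0  0  0  0  0  0  0  0  0
 G  0  0  0  0  1  1  1  1  1  1
 A  0  1  1  1  1  1  1  1  1  1
 T  0  1  2  2  2  2  2  2  2  2
 T  0  1  2  2  2  2  2  2  2  2
 C  0  1  2  3  3  3  3  3  3  3
 C  0  1  2  3  3  3  4  4  4  4
 G  0  1  2  3  4  4  4  5  5  5
 T  0  1  2  3  4  4  4  5  5  5
 C  0  1  2  3  4  4  5  5  5  5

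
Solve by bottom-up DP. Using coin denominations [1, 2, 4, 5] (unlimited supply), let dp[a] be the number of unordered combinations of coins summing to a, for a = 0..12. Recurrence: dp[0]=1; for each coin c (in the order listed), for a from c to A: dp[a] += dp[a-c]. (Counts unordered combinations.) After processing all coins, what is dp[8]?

after  coin     0     1     2     3     4     5     6     7     8     9    10    11    12
          1     1     1     1     1     1     1     1     1     1     1     1     1     1
          2     1     1     2     2     3     3     4     4     5     5     6     6     7
          4     1     1     2     2     4     4     6     6     9     9    12    12    16
          5     1     1     2     2     4     5     7     8    11    13    17    19    24

11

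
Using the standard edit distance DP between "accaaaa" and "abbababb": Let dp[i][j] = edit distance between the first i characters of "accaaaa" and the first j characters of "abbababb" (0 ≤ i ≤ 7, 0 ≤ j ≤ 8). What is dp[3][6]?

   ''  a  b  b  a  b  a  b  b
''  0  1  2  3  4  5  6  7  8
 a  1  0  1  2  3  4  5  6  7
 c  2  1  1  2  3  4  5  6  7
 c  3  2  2  2  3  4  5  6  7
 a  4  3  3  3  2  3  4  5  6
 a  5  4  4  4  3  3  3  4  5
 a  6  5  5  5  4  4  3  4  5
 a  7  6  6  6  5  5  4  4  5

5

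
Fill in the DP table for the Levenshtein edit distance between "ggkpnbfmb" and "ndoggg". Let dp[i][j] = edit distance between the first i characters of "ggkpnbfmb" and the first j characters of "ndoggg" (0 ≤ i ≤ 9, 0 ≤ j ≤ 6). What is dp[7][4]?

   ''  n  d  o  g  g  g
''  0  1  2  3  4  5  6
 g  1  1  2  3  3  4  5
 g  2  2  2  3  3  3  4
 k  3  3  3  3  4  4  4
 p  4  4  4  4  4  5  5
 n  5  4  5  5  5  5  6
 b  6  5  5  6  6  6  6
 f  7  6  6  6  7  7  7
 m  8  7  7  7  7  8  8
 b  9  8  8  8  8  8  9

7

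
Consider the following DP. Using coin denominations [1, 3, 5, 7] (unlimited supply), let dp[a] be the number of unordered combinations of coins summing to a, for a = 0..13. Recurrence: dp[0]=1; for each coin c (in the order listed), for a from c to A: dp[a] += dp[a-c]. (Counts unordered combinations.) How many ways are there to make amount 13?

14

after  coin     0     1     2     3     4     5     6     7     8     9    10    11    12    13
          1     1     1     1     1     1     1     1     1     1     1     1     1     1     1
          3     1     1     1     2     2     2     3     3     3     4     4     4     5     5
          5     1     1     1     2     2     3     4     4     5     6     7     8     9    10
          7     1     1     1     2     2     3     4     5     6     7     9    10    12    14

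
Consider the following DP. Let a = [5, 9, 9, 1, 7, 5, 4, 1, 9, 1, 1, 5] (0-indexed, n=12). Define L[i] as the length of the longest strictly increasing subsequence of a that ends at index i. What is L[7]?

   i    0    1    2    3    4    5    6    7    8    9   10   11
a[i]    5    9    9    1    7    5    4    1    9    1    1    5
L[i]    1    2    2    1    2    2    2    1    3    1    1    3

1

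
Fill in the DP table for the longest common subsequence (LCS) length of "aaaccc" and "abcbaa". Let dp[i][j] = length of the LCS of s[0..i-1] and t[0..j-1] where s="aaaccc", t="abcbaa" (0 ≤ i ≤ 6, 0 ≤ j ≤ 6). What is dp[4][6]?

3

   ''  a  b  c  b  a  a
''  0  0  0  0  0  0  0
 a  0  1  1  1  1  1  1
 a  0  1  1  1  1  2  2
 a  0  1  1  1  1  2  3
 c  0  1  1  2  2  2  3
 c  0  1  1  2  2  2  3
 c  0  1  1  2  2  2  3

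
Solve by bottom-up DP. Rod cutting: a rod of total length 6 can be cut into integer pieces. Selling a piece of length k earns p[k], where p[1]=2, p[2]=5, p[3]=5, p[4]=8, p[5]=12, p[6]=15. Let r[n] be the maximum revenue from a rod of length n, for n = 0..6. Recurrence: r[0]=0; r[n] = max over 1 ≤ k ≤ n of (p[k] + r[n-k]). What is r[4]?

10

   n    0    1    2    3    4    5    6
r[n]    0    2    5    7   10   12   15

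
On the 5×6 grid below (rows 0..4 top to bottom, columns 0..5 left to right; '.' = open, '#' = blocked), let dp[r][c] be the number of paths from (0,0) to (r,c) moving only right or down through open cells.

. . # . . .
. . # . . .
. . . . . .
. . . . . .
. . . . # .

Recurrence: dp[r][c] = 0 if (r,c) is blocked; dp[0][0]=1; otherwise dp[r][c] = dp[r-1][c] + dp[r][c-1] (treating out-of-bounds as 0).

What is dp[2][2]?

r\c   0   1   2   3   4   5
  0   1   1   0   0   0   0
  1   1   2   0   0   0   0
  2   1   3   3   3   3   3
  3   1   4   7  10  13  16
  4   1   5  12  22   0  16

3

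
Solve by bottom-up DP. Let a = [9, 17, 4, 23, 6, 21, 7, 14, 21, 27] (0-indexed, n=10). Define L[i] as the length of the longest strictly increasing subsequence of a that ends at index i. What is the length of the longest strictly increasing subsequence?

6

   i    0    1    2    3    4    5    6    7    8    9
a[i]    9   17    4   23    6   21    7   14   21   27
L[i]    1    2    1    3    2    3    3    4    5    6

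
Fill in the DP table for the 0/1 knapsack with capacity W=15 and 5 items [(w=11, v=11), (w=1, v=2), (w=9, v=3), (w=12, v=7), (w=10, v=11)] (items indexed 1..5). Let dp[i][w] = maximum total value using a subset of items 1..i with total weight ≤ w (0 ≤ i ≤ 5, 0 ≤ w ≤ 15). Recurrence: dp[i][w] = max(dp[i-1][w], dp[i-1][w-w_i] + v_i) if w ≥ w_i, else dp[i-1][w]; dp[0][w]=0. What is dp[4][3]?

2

i\w   0   1   2   3   4   5   6   7   8   9  10  11  12  13  14  15
  0   0   0   0   0   0   0   0   0   0   0   0   0   0   0   0   0
  1   0   0   0   0   0   0   0   0   0   0   0  11  11  11  11  11
  2   0   2   2   2   2   2   2   2   2   2   2  11  13  13  13  13
  3   0   2   2   2   2   2   2   2   2   3   5  11  13  13  13  13
  4   0   2   2   2   2   2   2   2   2   3   5  11  13  13  13  13
  5   0   2   2   2   2   2   2   2   2   3  11  13  13  13  13  13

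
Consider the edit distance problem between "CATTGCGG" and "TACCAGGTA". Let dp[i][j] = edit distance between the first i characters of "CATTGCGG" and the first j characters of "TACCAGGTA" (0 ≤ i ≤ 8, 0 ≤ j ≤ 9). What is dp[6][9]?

   ''  T  A  C  C  A  G  G  T  A
''  0  1  2  3  4  5  6  7  8  9
 C  1  1  2  2  3  4  5  6  7  8
 A  2  2  1  2  3  3  4  5  6  7
 T  3  2  2  2  3  4  4  5  5  6
 T  4  3  3  3  3  4  5  5  5  6
 G  5  4  4  4  4  4  4  5  6  6
 C  6  5  5  4  4  5  5  5  6  7
 G  7  6  6  5  5  5  5  5  6  7
 G  8  7  7  6  6  6  5  5  6  7

7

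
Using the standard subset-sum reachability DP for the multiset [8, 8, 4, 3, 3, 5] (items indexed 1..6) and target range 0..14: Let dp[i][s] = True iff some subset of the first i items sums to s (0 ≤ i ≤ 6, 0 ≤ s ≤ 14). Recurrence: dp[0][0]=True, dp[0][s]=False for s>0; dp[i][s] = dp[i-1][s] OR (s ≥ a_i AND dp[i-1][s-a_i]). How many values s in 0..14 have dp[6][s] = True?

13

i\s   0   1   2   3   4   5   6   7   8   9  10  11  12  13  14
  0   T   F   F   F   F   F   F   F   F   F   F   F   F   F   F
  1   T   F   F   F   F   F   F   F   T   F   F   F   F   F   F
  2   T   F   F   F   F   F   F   F   T   F   F   F   F   F   F
  3   T   F   F   F   T   F   F   F   T   F   F   F   T   F   F
  4   T   F   F   T   T   F   F   T   T   F   F   T   T   F   F
  5   T   F   F   T   T   F   T   T   T   F   T   T   T   F   T
  6   T   F   F   T   T   T   T   T   T   T   T   T   T   T   T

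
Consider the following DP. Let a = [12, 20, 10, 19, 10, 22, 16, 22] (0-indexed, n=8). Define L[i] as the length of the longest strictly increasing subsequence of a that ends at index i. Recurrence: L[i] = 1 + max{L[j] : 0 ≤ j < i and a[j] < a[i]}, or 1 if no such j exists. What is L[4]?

   i    0    1    2    3    4    5    6    7
a[i]   12   20   10   19   10   22   16   22
L[i]    1    2    1    2    1    3    2    3

1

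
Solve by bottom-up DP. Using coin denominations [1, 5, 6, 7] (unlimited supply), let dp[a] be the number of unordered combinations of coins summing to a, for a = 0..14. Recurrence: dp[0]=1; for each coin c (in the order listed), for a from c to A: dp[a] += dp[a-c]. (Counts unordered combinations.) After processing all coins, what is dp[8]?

4

after  coin     0     1     2     3     4     5     6     7     8     9    10    11    12    13    14
          1     1     1     1     1     1     1     1     1     1     1     1     1     1     1     1
          5     1     1     1     1     1     2     2     2     2     2     3     3     3     3     3
          6     1     1     1     1     1     2     3     3     3     3     4     5     6     6     6
          7     1     1     1     1     1     2     3     4     4     4     5     6     8     9    10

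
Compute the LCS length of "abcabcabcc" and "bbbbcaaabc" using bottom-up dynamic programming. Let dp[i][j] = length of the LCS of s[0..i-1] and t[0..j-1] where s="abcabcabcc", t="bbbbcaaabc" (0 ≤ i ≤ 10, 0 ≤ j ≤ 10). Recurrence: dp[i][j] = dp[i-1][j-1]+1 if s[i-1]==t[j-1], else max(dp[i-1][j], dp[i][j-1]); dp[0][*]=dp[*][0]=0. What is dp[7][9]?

   ''  b  b  b  b  c  a  a  a  b  c
''  0  0  0  0  0  0  0  0  0  0  0
 a  0  0  0  0  0  0  1  1  1  1  1
 b  0  1  1  1  1  1  1  1  1  2  2
 c  0  1  1  1  1  2  2  2  2  2  3
 a  0  1  1  1  1  2  3  3  3  3  3
 b  0  1  2  2  2  2  3  3  3  4  4
 c  0  1  2  2  2  3  3  3  3  4  5
 a  0  1  2  2  2  3  4  4  4  4  5
 b  0  1  2  3  3  3  4  4  4  5  5
 c  0  1  2  3  3  4  4  4  4  5  6
 c  0  1  2  3  3  4  4  4  4  5  6

4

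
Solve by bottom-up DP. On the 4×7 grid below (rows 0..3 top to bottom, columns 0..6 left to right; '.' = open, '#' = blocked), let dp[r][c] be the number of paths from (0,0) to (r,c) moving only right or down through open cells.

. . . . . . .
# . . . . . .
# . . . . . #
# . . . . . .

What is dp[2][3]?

6

r\c   0   1   2   3   4   5   6
  0   1   1   1   1   1   1   1
  1   0   1   2   3   4   5   6
  2   0   1   3   6  10  15   0
  3   0   1   4  10  20  35  35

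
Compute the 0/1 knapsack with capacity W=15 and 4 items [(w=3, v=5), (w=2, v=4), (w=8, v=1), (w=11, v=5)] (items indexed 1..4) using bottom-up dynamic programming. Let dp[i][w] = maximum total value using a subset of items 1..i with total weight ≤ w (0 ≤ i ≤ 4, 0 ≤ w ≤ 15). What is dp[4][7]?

i\w   0   1   2   3   4   5   6   7   8   9  10  11  12  13  14  15
  0   0   0   0   0   0   0   0   0   0   0   0   0   0   0   0   0
  1   0   0   0   5   5   5   5   5   5   5   5   5   5   5   5   5
  2   0   0   4   5   5   9   9   9   9   9   9   9   9   9   9   9
  3   0   0   4   5   5   9   9   9   9   9   9   9   9  10  10  10
  4   0   0   4   5   5   9   9   9   9   9   9   9   9  10  10  10

9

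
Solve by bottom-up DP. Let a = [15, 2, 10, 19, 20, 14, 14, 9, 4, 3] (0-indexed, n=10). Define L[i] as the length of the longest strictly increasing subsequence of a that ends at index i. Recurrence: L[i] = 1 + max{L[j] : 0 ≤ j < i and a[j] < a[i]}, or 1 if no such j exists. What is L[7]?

   i    0    1    2    3    4    5    6    7    8    9
a[i]   15    2   10   19   20   14   14    9    4    3
L[i]    1    1    2    3    4    3    3    2    2    2

2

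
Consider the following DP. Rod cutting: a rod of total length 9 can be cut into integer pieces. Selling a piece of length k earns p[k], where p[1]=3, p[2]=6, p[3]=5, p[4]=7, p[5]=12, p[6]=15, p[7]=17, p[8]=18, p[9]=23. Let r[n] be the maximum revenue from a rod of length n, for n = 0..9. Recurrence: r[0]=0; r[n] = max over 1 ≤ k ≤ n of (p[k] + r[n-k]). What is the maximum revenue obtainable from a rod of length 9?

   n    0    1    2    3    4    5    6    7    8    9
r[n]    0    3    6    9   12   15   18   21   24   27

27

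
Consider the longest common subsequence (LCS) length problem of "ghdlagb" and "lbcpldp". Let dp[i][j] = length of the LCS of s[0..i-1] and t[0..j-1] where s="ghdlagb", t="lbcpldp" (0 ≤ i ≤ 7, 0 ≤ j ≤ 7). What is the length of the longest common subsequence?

   ''  l  b  c  p  l  d  p
''  0  0  0  0  0  0  0  0
 g  0  0  0  0  0  0  0  0
 h  0  0  0  0  0  0  0  0
 d  0  0  0  0  0  0  1  1
 l  0  1  1  1  1  1  1  1
 a  0  1  1  1  1  1  1  1
 g  0  1  1  1  1  1  1  1
 b  0  1  2  2  2  2  2  2

2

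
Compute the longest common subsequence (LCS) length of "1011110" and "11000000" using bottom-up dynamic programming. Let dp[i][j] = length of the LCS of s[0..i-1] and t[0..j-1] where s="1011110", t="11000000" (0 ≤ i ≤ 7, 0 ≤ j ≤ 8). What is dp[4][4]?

2

   ''  1  1  0  0  0  0  0  0
''  0  0  0  0  0  0  0  0  0
 1  0  1  1  1  1  1  1  1  1
 0  0  1  1  2  2  2  2  2  2
 1  0  1  2  2  2  2  2  2  2
 1  0  1  2  2  2  2  2  2  2
 1  0  1  2  2  2  2  2  2  2
 1  0  1  2  2  2  2  2  2  2
 0  0  1  2  3  3  3  3  3  3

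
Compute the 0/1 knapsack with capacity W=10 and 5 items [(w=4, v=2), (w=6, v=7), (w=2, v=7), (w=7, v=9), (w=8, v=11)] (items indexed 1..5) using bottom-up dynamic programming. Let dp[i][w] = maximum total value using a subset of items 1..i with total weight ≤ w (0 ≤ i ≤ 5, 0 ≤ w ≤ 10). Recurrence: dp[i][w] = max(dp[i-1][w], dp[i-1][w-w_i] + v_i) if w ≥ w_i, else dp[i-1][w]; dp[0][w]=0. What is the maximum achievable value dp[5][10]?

i\w   0   1   2   3   4   5   6   7   8   9  10
  0   0   0   0   0   0   0   0   0   0   0   0
  1   0   0   0   0   2   2   2   2   2   2   2
  2   0   0   0   0   2   2   7   7   7   7   9
  3   0   0   7   7   7   7   9   9  14  14  14
  4   0   0   7   7   7   7   9   9  14  16  16
  5   0   0   7   7   7   7   9   9  14  16  18

18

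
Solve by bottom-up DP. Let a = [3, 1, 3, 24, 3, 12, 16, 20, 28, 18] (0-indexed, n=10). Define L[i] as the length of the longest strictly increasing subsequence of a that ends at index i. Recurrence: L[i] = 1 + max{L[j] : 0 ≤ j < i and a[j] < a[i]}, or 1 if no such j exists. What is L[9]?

   i    0    1    2    3    4    5    6    7    8    9
a[i]    3    1    3   24    3   12   16   20   28   18
L[i]    1    1    2    3    2    3    4    5    6    5

5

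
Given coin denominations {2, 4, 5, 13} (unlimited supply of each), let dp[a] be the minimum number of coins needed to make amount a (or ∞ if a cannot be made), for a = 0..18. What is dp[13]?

 a  0  1  2  3  4  5  6  7  8  9 10 11 12 13 14 15 16 17 18
dp  0  -  1  -  1  1  2  2  2  2  2  3  3  1  3  2  4  2  2
(- denotes ∞ / unreachable)

1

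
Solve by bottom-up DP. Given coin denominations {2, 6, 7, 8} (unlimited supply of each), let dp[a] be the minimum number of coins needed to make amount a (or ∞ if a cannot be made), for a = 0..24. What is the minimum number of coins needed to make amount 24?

 a  0  1  2  3  4  5  6  7  8  9 10 11 12 13 14 15 16 17 18 19 20 21 22 23 24
dp  0  -  1  -  2  -  1  1  1  2  2  3  2  2  2  2  2  3  3  3  3  3  3  3  3
(- denotes ∞ / unreachable)

3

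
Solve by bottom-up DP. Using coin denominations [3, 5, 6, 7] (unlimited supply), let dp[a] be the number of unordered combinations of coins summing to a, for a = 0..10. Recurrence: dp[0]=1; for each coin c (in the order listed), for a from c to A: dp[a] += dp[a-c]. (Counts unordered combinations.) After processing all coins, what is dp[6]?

after  coin     0     1     2     3     4     5     6     7     8     9    10
          3     1     0     0     1     0     0     1     0     0     1     0
          5     1     0     0     1     0     1     1     0     1     1     1
          6     1     0     0     1     0     1     2     0     1     2     1
          7     1     0     0     1     0     1     2     1     1     2     2

2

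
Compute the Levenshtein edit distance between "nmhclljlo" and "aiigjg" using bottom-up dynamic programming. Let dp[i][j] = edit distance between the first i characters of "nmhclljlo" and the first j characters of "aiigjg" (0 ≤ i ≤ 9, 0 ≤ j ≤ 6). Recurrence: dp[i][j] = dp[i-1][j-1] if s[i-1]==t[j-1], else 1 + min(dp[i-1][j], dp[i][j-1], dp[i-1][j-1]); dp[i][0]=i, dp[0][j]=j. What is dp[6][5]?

   ''  a  i  i  g  j  g
''  0  1  2  3  4  5  6
 n  1  1  2  3  4  5  6
 m  2  2  2  3  4  5  6
 h  3  3  3  3  4  5  6
 c  4  4  4  4  4  5  6
 l  5  5  5  5  5  5  6
 l  6  6  6  6  6  6  6
 j  7  7  7  7  7  6  7
 l  8  8  8  8  8  7  7
 o  9  9  9  9  9  8  8

6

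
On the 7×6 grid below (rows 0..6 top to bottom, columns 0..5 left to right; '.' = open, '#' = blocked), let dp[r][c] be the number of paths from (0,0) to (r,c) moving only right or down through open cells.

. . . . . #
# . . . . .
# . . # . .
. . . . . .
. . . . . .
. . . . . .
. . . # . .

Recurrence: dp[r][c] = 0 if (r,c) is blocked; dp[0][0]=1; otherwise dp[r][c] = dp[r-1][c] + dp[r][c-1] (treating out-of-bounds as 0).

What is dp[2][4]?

r\c   0   1   2   3   4   5
  0   1   1   1   1   1   0
  1   0   1   2   3   4   4
  2   0   1   3   0   4   8
  3   0   1   4   4   8  16
  4   0   1   5   9  17  33
  5   0   1   6  15  32  65
  6   0   1   7   0  32  97

4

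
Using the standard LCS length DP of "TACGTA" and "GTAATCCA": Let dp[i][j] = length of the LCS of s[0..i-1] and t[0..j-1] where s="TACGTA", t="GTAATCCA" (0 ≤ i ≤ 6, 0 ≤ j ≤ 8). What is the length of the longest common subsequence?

   ''  G  T  A  A  T  C  C  A
''  0  0  0  0  0  0  0  0  0
 T  0  0  1  1  1  1  1  1  1
 A  0  0  1  2  2  2  2  2  2
 C  0  0  1  2  2  2  3  3  3
 G  0  1  1  2  2  2  3  3  3
 T  0  1  2  2  2  3  3  3  3
 A  0  1  2  3  3  3  3  3  4

4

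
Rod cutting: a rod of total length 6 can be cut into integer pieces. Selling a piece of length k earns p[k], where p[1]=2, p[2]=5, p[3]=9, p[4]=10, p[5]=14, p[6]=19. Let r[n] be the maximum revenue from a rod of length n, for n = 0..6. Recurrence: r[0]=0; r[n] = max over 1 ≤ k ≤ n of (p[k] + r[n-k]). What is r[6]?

   n    0    1    2    3    4    5    6
r[n]    0    2    5    9   11   14   19

19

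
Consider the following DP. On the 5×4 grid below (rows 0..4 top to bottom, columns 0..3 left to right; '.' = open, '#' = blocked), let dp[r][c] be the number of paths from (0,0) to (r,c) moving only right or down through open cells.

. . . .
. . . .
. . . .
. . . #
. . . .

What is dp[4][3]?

r\c   0   1   2   3
  0   1   1   1   1
  1   1   2   3   4
  2   1   3   6  10
  3   1   4  10   0
  4   1   5  15  15

15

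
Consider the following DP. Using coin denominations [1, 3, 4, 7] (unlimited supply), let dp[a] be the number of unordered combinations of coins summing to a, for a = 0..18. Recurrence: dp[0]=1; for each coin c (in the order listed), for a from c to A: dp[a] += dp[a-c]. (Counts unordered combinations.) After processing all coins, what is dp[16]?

25

after  coin     0     1     2     3     4     5     6     7     8     9    10    11    12    13    14    15    16    17    18
          1     1     1     1     1     1     1     1     1     1     1     1     1     1     1     1     1     1     1     1
          3     1     1     1     2     2     2     3     3     3     4     4     4     5     5     5     6     6     6     7
          4     1     1     1     2     3     3     4     5     6     7     8     9    11    12    13    15    17    18    20
          7     1     1     1     2     3     3     4     6     7     8    10    12    14    16    19    22    25    28    32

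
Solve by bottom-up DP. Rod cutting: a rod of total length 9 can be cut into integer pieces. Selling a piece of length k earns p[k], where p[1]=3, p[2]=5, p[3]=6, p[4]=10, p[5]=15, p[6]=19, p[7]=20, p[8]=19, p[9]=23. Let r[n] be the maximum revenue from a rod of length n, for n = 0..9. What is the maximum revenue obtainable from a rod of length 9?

28

   n    0    1    2    3    4    5    6    7    8    9
r[n]    0    3    6    9   12   15   19   22   25   28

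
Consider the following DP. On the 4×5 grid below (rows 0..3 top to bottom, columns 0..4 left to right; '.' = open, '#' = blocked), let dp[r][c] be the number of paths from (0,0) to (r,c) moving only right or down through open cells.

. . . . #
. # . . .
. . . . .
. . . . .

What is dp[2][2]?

2

r\c   0   1   2   3   4
  0   1   1   1   1   0
  1   1   0   1   2   2
  2   1   1   2   4   6
  3   1   2   4   8  14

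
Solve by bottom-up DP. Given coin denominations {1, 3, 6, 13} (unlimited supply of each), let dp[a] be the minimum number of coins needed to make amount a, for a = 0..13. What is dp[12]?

2

 a  0  1  2  3  4  5  6  7  8  9 10 11 12 13
dp  0  1  2  1  2  3  1  2  3  2  3  4  2  1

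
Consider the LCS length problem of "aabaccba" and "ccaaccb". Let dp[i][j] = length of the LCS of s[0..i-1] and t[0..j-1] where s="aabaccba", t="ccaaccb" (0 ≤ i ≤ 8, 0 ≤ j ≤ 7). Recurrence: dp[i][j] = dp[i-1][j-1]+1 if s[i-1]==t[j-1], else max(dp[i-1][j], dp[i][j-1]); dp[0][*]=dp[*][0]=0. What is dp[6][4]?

2

   ''  c  c  a  a  c  c  b
''  0  0  0  0  0  0  0  0
 a  0  0  0  1  1  1  1  1
 a  0  0  0  1  2  2  2  2
 b  0  0  0  1  2  2  2  3
 a  0  0  0  1  2  2  2  3
 c  0  1  1  1  2  3  3  3
 c  0  1  2  2  2  3  4  4
 b  0  1  2  2  2  3  4  5
 a  0  1  2  3  3  3  4  5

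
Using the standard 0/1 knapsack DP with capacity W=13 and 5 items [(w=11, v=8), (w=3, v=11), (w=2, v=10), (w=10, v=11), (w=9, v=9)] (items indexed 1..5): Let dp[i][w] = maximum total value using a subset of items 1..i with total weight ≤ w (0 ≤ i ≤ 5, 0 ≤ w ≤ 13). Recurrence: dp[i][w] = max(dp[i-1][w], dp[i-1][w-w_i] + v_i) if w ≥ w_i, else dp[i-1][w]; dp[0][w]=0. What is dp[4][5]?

i\w   0   1   2   3   4   5   6   7   8   9  10  11  12  13
  0   0   0   0   0   0   0   0   0   0   0   0   0   0   0
  1   0   0   0   0   0   0   0   0   0   0   0   8   8   8
  2   0   0   0  11  11  11  11  11  11  11  11  11  11  11
  3   0   0  10  11  11  21  21  21  21  21  21  21  21  21
  4   0   0  10  11  11  21  21  21  21  21  21  21  21  22
  5   0   0  10  11  11  21  21  21  21  21  21  21  21  22

21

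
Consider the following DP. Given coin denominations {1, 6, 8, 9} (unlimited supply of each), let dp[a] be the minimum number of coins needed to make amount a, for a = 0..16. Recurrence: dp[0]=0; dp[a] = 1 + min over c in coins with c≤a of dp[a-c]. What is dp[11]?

3

 a  0  1  2  3  4  5  6  7  8  9 10 11 12 13 14 15 16
dp  0  1  2  3  4  5  1  2  1  1  2  3  2  3  2  2  2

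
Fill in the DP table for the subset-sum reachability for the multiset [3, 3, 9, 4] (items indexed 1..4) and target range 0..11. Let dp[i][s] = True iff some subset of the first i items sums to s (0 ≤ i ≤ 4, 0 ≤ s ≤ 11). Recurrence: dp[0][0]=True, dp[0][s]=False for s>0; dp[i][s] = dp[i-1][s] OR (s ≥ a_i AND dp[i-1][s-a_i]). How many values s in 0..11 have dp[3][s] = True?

i\s   0   1   2   3   4   5   6   7   8   9  10  11
  0   T   F   F   F   F   F   F   F   F   F   F   F
  1   T   F   F   T   F   F   F   F   F   F   F   F
  2   T   F   F   T   F   F   T   F   F   F   F   F
  3   T   F   F   T   F   F   T   F   F   T   F   F
  4   T   F   F   T   T   F   T   T   F   T   T   F

4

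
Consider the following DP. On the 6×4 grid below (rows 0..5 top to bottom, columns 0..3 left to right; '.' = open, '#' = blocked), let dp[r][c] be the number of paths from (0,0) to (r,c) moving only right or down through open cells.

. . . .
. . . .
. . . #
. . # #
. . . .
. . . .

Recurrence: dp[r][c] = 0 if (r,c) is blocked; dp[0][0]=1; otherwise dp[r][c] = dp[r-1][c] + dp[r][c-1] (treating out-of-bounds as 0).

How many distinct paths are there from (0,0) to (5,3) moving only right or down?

r\c   0   1   2   3
  0   1   1   1   1
  1   1   2   3   4
  2   1   3   6   0
  3   1   4   0   0
  4   1   5   5   5
  5   1   6  11  16

16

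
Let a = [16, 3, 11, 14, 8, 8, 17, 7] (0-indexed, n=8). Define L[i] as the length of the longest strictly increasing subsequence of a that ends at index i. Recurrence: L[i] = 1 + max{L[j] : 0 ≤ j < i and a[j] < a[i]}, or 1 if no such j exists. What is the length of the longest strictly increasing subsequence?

   i    0    1    2    3    4    5    6    7
a[i]   16    3   11   14    8    8   17    7
L[i]    1    1    2    3    2    2    4    2

4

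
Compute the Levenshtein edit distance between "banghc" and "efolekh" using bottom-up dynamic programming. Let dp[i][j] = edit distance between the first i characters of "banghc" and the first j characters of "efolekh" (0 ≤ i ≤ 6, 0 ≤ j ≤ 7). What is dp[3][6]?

6

   ''  e  f  o  l  e  k  h
''  0  1  2  3  4  5  6  7
 b  1  1  2  3  4  5  6  7
 a  2  2  2  3  4  5  6  7
 n  3  3  3  3  4  5  6  7
 g  4  4  4  4  4  5  6  7
 h  5  5  5  5  5  5  6  6
 c  6  6  6  6  6  6  6  7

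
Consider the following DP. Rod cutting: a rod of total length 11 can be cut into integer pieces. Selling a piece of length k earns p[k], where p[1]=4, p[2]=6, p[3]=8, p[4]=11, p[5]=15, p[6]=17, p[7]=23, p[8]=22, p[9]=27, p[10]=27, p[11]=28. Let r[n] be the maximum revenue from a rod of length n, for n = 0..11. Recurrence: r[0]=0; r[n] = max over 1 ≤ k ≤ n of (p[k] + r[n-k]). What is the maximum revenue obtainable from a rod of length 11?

44

   n    0    1    2    3    4    5    6    7    8    9   10   11
r[n]    0    4    8   12   16   20   24   28   32   36   40   44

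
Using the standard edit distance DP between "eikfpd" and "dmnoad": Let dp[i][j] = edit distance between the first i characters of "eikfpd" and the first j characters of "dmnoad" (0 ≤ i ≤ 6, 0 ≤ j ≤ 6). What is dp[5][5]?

5

   ''  d  m  n  o  a  d
''  0  1  2  3  4  5  6
 e  1  1  2  3  4  5  6
 i  2  2  2  3  4  5  6
 k  3  3  3  3  4  5  6
 f  4  4  4  4  4  5  6
 p  5  5  5  5  5  5  6
 d  6  5  6  6  6  6  5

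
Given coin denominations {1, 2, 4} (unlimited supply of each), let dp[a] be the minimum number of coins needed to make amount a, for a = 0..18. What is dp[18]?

5

 a  0  1  2  3  4  5  6  7  8  9 10 11 12 13 14 15 16 17 18
dp  0  1  1  2  1  2  2  3  2  3  3  4  3  4  4  5  4  5  5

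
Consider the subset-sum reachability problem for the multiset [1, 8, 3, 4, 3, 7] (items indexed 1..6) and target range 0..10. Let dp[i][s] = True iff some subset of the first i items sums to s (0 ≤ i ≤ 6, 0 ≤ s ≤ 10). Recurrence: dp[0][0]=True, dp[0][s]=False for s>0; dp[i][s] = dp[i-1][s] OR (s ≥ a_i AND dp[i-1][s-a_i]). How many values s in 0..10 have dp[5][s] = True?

10

i\s   0   1   2   3   4   5   6   7   8   9  10
  0   T   F   F   F   F   F   F   F   F   F   F
  1   T   T   F   F   F   F   F   F   F   F   F
  2   T   T   F   F   F   F   F   F   T   T   F
  3   T   T   F   T   T   F   F   F   T   T   F
  4   T   T   F   T   T   T   F   T   T   T   F
  5   T   T   F   T   T   T   T   T   T   T   T
  6   T   T   F   T   T   T   T   T   T   T   T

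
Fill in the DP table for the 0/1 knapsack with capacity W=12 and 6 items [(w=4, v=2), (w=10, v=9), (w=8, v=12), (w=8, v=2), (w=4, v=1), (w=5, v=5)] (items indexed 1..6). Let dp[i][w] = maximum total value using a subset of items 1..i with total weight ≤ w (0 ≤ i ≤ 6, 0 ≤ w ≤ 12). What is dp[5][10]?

12

i\w   0   1   2   3   4   5   6   7   8   9  10  11  12
  0   0   0   0   0   0   0   0   0   0   0   0   0   0
  1   0   0   0   0   2   2   2   2   2   2   2   2   2
  2   0   0   0   0   2   2   2   2   2   2   9   9   9
  3   0   0   0   0   2   2   2   2  12  12  12  12  14
  4   0   0   0   0   2   2   2   2  12  12  12  12  14
  5   0   0   0   0   2   2   2   2  12  12  12  12  14
  6   0   0   0   0   2   5   5   5  12  12  12  12  14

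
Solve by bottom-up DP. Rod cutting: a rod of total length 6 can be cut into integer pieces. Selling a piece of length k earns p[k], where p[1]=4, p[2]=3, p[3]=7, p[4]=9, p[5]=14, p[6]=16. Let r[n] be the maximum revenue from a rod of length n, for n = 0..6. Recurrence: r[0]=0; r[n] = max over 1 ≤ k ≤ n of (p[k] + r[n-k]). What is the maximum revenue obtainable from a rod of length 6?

   n    0    1    2    3    4    5    6
r[n]    0    4    8   12   16   20   24

24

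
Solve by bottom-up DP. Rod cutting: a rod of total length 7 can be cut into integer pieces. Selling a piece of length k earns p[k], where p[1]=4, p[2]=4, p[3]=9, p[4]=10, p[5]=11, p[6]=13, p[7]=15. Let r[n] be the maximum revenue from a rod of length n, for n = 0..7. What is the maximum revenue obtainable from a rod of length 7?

28

   n    0    1    2    3    4    5    6    7
r[n]    0    4    8   12   16   20   24   28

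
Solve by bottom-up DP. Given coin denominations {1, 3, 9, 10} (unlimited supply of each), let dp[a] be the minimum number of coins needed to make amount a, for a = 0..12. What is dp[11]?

2

 a  0  1  2  3  4  5  6  7  8  9 10 11 12
dp  0  1  2  1  2  3  2  3  4  1  1  2  2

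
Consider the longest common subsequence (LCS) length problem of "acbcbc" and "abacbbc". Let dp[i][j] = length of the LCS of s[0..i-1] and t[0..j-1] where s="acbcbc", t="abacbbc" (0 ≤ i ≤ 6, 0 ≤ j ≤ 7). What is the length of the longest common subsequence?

   ''  a  b  a  c  b  b  c
''  0  0  0  0  0  0  0  0
 a  0  1  1  1  1  1  1  1
 c  0  1  1  1  2  2  2  2
 b  0  1  2  2  2  3  3  3
 c  0  1  2  2  3  3  3  4
 b  0  1  2  2  3  4  4  4
 c  0  1  2  2  3  4  4  5

5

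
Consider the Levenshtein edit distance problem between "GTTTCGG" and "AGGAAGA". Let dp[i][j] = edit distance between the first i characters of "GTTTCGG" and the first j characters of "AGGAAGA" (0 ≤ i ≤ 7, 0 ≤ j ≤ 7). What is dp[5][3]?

   ''  A  G  G  A  A  G  A
''  0  1  2  3  4  5  6  7
 G  1  1  1  2  3  4  5  6
 T  2  2  2  2  3  4  5  6
 T  3  3  3  3  3  4  5  6
 T  4  4  4  4  4  4  5  6
 C  5  5  5  5  5  5  5  6
 G  6  6  5  5  6  6  5  6
 G  7  7  6  5  6  7  6  6

5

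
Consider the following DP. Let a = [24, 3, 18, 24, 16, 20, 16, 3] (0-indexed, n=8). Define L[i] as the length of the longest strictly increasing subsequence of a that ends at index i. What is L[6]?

2

   i    0    1    2    3    4    5    6    7
a[i]   24    3   18   24   16   20   16    3
L[i]    1    1    2    3    2    3    2    1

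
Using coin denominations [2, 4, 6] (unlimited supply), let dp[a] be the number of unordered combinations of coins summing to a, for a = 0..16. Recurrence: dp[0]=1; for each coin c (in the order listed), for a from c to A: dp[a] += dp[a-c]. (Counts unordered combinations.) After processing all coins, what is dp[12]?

7

after  coin     0     1     2     3     4     5     6     7     8     9    10    11    12    13    14    15    16
          2     1     0     1     0     1     0     1     0     1     0     1     0     1     0     1     0     1
          4     1     0     1     0     2     0     2     0     3     0     3     0     4     0     4     0     5
          6     1     0     1     0     2     0     3     0     4     0     5     0     7     0     8     0    10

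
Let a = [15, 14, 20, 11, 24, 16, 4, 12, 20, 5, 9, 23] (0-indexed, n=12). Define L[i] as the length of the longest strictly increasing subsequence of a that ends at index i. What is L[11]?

   i    0    1    2    3    4    5    6    7    8    9   10   11
a[i]   15   14   20   11   24   16    4   12   20    5    9   23
L[i]    1    1    2    1    3    2    1    2    3    2    3    4

4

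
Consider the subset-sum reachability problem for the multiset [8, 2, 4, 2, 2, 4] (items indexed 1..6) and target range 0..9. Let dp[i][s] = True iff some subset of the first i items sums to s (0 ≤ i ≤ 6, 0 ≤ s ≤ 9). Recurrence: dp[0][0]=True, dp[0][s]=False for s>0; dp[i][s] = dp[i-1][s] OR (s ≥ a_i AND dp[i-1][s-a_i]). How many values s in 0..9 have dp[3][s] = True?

5

i\s   0   1   2   3   4   5   6   7   8   9
  0   T   F   F   F   F   F   F   F   F   F
  1   T   F   F   F   F   F   F   F   T   F
  2   T   F   T   F   F   F   F   F   T   F
  3   T   F   T   F   T   F   T   F   T   F
  4   T   F   T   F   T   F   T   F   T   F
  5   T   F   T   F   T   F   T   F   T   F
  6   T   F   T   F   T   F   T   F   T   F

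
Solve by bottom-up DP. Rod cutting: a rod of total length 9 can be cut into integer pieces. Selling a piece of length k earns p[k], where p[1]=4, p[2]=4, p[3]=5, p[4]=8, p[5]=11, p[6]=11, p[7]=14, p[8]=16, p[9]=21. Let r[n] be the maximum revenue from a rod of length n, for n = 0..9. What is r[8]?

   n    0    1    2    3    4    5    6    7    8    9
r[n]    0    4    8   12   16   20   24   28   32   36

32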